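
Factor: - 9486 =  - 2^1*3^2*17^1 *31^1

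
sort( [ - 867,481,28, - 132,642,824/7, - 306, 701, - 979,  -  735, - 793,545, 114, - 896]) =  [-979,  -  896 ,-867, - 793, - 735, - 306, - 132,28,114,824/7 , 481,545 , 642,701]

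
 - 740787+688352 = - 52435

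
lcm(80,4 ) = 80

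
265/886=265/886 = 0.30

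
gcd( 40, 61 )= 1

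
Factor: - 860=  - 2^2*5^1*43^1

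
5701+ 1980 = 7681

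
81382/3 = 27127 + 1/3 =27127.33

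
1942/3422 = 971/1711 = 0.57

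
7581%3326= 929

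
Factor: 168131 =19^1*  8849^1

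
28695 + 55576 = 84271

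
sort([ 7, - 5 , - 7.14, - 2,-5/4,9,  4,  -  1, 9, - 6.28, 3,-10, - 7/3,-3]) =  [  -  10, - 7.14, - 6.28, - 5, - 3, - 7/3, - 2, -5/4, - 1, 3, 4,7,9, 9]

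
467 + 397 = 864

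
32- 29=3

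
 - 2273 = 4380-6653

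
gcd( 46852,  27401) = 53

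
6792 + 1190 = 7982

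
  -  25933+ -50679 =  - 76612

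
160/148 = 1 + 3/37 = 1.08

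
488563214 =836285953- 347722739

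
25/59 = 25/59 = 0.42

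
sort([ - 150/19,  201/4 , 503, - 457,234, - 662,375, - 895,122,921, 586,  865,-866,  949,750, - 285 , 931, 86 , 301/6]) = [ - 895, - 866, - 662 , - 457, - 285, - 150/19,301/6,201/4, 86 , 122,234, 375 , 503,  586,750, 865 , 921, 931, 949]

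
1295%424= 23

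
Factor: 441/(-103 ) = -3^2*7^2 * 103^(-1 ) 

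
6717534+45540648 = 52258182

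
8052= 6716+1336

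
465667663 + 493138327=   958805990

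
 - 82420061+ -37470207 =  - 119890268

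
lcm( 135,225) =675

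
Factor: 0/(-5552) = 0 = 0^1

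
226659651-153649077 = 73010574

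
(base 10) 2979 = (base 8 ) 5643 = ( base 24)543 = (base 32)2T3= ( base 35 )2F4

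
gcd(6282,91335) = 3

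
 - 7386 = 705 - 8091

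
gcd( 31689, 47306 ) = 7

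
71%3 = 2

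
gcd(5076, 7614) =2538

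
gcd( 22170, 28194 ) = 6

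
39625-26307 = 13318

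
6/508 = 3/254 = 0.01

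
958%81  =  67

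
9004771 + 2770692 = 11775463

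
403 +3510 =3913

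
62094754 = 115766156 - 53671402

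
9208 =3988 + 5220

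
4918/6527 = 4918/6527 = 0.75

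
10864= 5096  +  5768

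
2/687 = 2/687 = 0.00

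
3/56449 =3/56449 = 0.00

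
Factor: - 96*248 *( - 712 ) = 2^11*3^1 * 31^1*89^1 = 16951296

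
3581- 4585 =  - 1004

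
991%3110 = 991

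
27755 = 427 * 65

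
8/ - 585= - 1+577/585 =-  0.01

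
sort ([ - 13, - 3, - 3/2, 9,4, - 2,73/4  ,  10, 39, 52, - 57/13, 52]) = [ - 13, - 57/13 ,- 3, - 2,-3/2,4, 9,  10, 73/4, 39, 52,52]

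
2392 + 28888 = 31280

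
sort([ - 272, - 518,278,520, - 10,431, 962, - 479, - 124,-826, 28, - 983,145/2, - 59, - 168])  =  [ - 983,-826, - 518  ,  -  479,-272, - 168, - 124, - 59, - 10,28, 145/2, 278,431,520,962]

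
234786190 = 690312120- 455525930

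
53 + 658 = 711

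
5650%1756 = 382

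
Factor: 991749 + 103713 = 1095462 = 2^1*3^2*60859^1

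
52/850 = 26/425 =0.06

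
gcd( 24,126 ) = 6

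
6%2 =0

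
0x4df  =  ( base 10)1247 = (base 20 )327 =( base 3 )1201012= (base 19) 38C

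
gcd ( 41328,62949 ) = 3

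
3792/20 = 189 + 3/5 = 189.60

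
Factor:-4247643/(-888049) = 3^1*131^(  -  1 )*6779^( - 1 )*1415881^1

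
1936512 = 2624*738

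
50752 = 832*61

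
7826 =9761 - 1935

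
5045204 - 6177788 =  - 1132584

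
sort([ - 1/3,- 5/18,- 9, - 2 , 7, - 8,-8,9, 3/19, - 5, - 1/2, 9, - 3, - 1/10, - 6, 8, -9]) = [ - 9, - 9, - 8,-8,-6, - 5,-3 , - 2, -1/2, - 1/3, - 5/18, - 1/10, 3/19,  7, 8,9, 9]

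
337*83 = 27971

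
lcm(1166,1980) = 104940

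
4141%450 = 91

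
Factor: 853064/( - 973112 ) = - 7^(- 1 )*29^1 *3677^1*17377^( - 1 )=- 106633/121639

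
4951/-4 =-4951/4 = - 1237.75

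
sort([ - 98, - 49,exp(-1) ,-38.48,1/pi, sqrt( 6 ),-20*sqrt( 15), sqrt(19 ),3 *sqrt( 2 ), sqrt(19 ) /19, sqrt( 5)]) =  [-98, -20*sqrt ( 15 ), - 49, - 38.48,sqrt( 19 )/19, 1/pi, exp( - 1), sqrt(5 ), sqrt( 6 ), 3*sqrt ( 2 ), sqrt( 19)] 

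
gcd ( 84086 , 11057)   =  1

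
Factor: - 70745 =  - 5^1*14149^1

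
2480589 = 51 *48639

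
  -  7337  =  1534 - 8871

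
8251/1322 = 6 + 319/1322 = 6.24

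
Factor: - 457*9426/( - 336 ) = 717947/56 = 2^( - 3 )* 7^( - 1)*457^1 * 1571^1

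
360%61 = 55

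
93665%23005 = 1645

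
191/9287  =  191/9287 = 0.02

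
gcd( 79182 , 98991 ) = 9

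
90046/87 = 1035 + 1/87=1035.01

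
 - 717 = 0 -717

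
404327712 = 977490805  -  573163093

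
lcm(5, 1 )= 5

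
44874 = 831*54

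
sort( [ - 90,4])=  [ - 90,4 ] 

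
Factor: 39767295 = 3^1 * 5^1*571^1 * 4643^1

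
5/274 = 5/274= 0.02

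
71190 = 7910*9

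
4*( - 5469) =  - 21876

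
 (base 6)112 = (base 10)44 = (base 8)54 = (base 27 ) 1h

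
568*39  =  22152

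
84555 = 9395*9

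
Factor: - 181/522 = -2^(-1 )*3^( - 2)*29^( - 1 )*181^1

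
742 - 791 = -49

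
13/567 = 13/567  =  0.02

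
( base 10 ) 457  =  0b111001001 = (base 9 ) 557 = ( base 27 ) gp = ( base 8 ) 711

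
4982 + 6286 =11268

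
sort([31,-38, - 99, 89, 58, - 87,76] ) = [ - 99, -87,  -  38,31,58, 76, 89]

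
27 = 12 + 15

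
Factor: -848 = -2^4 * 53^1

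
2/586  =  1/293 = 0.00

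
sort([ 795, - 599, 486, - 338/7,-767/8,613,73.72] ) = [-599, - 767/8, - 338/7,73.72, 486,  613,795 ]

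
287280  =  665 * 432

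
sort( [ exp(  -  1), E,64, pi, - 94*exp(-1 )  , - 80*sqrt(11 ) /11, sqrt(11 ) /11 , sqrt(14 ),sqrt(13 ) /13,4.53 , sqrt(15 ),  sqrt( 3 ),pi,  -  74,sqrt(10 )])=[-74 , - 94*exp(  -  1 ), - 80*sqrt(11 ) /11,sqrt( 13)/13,sqrt(11)/11,exp(-1), sqrt( 3 ) , E,pi, pi, sqrt(10 ),sqrt(14),sqrt(15),4.53,64]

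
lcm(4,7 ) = 28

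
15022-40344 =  - 25322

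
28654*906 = 25960524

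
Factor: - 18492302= - 2^1*9246151^1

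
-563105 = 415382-978487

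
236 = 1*236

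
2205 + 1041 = 3246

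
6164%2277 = 1610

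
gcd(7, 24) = 1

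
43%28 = 15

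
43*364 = 15652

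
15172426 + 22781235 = 37953661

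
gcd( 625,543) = 1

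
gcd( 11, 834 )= 1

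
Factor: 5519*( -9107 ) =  - 7^1*1301^1 * 5519^1 = -50261533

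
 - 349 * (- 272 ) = 94928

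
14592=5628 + 8964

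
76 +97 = 173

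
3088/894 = 1544/447 = 3.45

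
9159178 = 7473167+1686011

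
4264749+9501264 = 13766013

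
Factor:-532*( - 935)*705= 2^2*3^1*5^2*7^1*11^1*17^1*19^1*47^1 = 350681100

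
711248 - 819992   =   - 108744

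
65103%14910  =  5463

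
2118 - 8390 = -6272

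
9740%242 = 60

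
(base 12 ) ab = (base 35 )3Q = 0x83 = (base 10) 131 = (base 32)43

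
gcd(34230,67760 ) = 70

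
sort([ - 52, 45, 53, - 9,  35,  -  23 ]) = [  -  52, - 23, - 9,35,45, 53] 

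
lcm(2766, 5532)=5532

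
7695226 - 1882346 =5812880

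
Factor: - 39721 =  - 11^1*23^1*157^1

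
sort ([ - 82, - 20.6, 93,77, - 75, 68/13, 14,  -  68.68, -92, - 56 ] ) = [ - 92, - 82 , - 75 ,-68.68, - 56, - 20.6,68/13, 14,77,  93]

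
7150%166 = 12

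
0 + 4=4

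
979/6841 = 979/6841=0.14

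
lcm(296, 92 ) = 6808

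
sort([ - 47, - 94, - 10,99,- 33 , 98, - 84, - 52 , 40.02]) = [ - 94, - 84, - 52, - 47,- 33, - 10, 40.02,98 , 99 ]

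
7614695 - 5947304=1667391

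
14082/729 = 19+77/243 = 19.32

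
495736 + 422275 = 918011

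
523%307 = 216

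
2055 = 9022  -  6967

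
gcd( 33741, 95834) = 1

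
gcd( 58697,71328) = 743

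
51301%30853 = 20448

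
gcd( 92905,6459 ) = 1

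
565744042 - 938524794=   -  372780752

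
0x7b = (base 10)123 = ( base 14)8b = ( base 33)3O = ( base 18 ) 6f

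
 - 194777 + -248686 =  - 443463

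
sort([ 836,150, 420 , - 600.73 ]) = [ - 600.73,  150, 420, 836]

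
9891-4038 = 5853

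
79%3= 1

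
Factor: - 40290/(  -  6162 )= 5^1*13^( - 1) *17^1 = 85/13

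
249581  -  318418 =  - 68837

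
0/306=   0 = 0.00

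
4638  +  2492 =7130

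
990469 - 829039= 161430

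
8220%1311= 354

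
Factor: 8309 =7^1 * 1187^1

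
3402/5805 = 126/215 = 0.59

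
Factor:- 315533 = -19^1 * 16607^1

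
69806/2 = 34903 =34903.00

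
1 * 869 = 869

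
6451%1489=495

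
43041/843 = 51 + 16/281=51.06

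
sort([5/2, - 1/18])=[ - 1/18, 5/2]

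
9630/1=9630 = 9630.00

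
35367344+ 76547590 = 111914934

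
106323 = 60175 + 46148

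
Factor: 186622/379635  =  2^1*3^ ( - 1)*5^ (  -  1)*23^1*4057^1*25309^ ( - 1) 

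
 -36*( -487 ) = 17532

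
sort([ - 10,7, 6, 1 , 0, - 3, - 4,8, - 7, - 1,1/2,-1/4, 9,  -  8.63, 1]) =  [ - 10, -8.63,  -  7, - 4,- 3, - 1, - 1/4,0,1/2, 1,1, 6,7, 8,  9] 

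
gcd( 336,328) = 8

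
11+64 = 75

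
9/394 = 9/394 = 0.02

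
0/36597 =0 = 0.00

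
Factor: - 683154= - 2^1 *3^4*4217^1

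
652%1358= 652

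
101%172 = 101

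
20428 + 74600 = 95028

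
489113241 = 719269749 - 230156508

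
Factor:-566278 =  - 2^1 * 283139^1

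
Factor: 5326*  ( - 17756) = - 94568456= - 2^3*23^1*193^1*2663^1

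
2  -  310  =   - 308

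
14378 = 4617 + 9761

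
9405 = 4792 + 4613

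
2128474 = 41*51914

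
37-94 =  - 57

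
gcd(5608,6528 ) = 8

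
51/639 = 17/213 = 0.08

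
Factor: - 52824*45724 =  - 2^5*3^1 * 7^1 * 23^1*31^1*71^2 = -  2415324576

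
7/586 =7/586 = 0.01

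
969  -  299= 670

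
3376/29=116 + 12/29 =116.41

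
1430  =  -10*(-143)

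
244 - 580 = -336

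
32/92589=32/92589 = 0.00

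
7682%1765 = 622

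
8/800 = 1/100  =  0.01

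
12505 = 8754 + 3751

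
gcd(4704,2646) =294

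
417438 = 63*6626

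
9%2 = 1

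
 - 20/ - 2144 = 5/536 = 0.01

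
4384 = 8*548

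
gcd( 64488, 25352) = 8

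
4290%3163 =1127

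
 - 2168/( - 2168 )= 1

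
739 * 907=670273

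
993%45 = 3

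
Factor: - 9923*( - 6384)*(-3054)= -193466111328 = -2^5*3^2*7^1 * 19^1*509^1*9923^1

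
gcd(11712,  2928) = 2928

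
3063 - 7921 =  - 4858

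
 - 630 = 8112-8742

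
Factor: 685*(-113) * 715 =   -  5^2*11^1*13^1* 113^1*137^1 = - 55344575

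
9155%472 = 187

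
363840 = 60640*6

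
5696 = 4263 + 1433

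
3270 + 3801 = 7071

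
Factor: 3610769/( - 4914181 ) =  -83^(-1)* 181^1*19949^1*59207^( - 1)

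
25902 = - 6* ( - 4317) 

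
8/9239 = 8/9239=0.00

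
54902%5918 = 1640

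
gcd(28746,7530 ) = 6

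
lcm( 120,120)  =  120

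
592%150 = 142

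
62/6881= 62/6881 = 0.01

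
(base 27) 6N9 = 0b1001110001100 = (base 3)20212100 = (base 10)5004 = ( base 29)5RG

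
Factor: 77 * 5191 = 399707 = 7^1*11^1*29^1 * 179^1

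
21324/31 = 687 + 27/31 = 687.87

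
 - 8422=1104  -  9526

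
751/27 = 751/27  =  27.81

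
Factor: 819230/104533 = 2^1* 5^1*11^(-1 )*13^(-1 ) * 43^(-1)*61^1*79^1 = 48190/6149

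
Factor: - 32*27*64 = -2^11*3^3 = - 55296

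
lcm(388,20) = 1940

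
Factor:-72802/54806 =-67^( - 1 )*89^1 = - 89/67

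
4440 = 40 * 111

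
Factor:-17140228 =-2^2*7^1 * 503^1*1217^1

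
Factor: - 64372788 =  - 2^2*3^2*41^1 * 43613^1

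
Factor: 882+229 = 1111 = 11^1*101^1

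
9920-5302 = 4618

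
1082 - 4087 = -3005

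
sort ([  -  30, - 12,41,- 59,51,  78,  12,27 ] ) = [  -  59,  -  30,-12,12,27,41,51,78]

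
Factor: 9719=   9719^1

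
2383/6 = 2383/6 = 397.17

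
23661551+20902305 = 44563856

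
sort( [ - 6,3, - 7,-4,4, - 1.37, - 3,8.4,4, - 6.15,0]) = [ - 7, - 6.15, - 6, - 4,-3, - 1.37,0,  3,4, 4,8.4 ] 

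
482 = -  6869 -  - 7351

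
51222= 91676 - 40454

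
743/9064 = 743/9064 = 0.08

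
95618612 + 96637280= 192255892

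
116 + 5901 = 6017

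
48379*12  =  580548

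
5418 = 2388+3030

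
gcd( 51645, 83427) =3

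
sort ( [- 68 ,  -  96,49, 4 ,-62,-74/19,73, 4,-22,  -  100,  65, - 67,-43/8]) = [-100,-96,-68,  -  67, -62,-22,-43/8, - 74/19,4, 4, 49,  65 , 73 ]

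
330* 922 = 304260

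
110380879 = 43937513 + 66443366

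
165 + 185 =350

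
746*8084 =6030664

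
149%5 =4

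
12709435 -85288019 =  - 72578584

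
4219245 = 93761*45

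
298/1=298 = 298.00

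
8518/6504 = 1 + 1007/3252 = 1.31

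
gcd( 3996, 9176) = 148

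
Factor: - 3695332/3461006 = - 1847666/1730503 = - 2^1*53^ ( - 1)*103^( - 1) * 317^( - 1)*923833^1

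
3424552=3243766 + 180786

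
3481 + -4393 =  - 912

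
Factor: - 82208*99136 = - 8149772288 = -2^11*7^1 * 367^1*1549^1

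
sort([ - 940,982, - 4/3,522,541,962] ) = [ - 940, - 4/3,522, 541, 962, 982] 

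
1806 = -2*( -903 )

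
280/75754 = 20/5411 = 0.00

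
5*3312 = 16560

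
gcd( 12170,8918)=2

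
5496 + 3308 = 8804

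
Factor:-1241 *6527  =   - 8100007 = - 17^1*61^1*73^1*107^1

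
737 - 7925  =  - 7188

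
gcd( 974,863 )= 1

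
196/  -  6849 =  - 1 + 6653/6849 = - 0.03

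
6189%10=9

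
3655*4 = 14620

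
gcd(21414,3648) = 6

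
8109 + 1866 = 9975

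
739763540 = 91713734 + 648049806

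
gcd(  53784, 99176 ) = 8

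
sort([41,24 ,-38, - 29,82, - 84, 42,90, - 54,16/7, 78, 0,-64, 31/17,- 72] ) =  [ - 84, - 72, - 64, - 54, - 38,  -  29, 0, 31/17,  16/7,24,41 , 42,78, 82,90] 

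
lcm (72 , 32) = 288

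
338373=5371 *63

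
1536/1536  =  1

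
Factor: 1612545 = 3^1*5^1*11^1*29^1*337^1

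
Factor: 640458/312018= 39/19 = 3^1*13^1*19^(-1)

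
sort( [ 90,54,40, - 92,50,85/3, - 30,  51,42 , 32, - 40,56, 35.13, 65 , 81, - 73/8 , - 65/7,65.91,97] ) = [  -  92, - 40, - 30, - 65/7, - 73/8, 85/3,32,35.13, 40, 42,50,51,54, 56,65, 65.91,81, 90,97] 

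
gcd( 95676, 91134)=6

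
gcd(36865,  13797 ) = 73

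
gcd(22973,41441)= 1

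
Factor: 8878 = 2^1*23^1*193^1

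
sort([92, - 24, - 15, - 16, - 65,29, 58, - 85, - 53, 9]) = [ - 85, - 65, - 53, - 24 , - 16, - 15,9,29, 58,  92 ]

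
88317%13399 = 7923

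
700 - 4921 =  - 4221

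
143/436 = 143/436 = 0.33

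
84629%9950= 5029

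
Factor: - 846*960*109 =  - 2^7*3^3*5^1*47^1*109^1  =  - 88525440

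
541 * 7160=3873560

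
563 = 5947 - 5384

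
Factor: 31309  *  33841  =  43^1*131^1*239^1*787^1 = 1059527869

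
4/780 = 1/195 =0.01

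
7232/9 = 7232/9 = 803.56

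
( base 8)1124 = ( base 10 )596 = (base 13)36B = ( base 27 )m2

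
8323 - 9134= - 811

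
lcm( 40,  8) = 40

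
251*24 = 6024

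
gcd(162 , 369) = 9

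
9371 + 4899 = 14270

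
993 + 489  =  1482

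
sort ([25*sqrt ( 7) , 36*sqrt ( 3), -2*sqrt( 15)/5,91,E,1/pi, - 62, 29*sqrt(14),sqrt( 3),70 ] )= [  -  62, - 2*sqrt( 15)/5 , 1/pi,sqrt(3), E, 36*sqrt(3),25*sqrt( 7),70,91, 29* sqrt (14)]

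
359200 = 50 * 7184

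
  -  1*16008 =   -  16008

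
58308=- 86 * ( - 678) 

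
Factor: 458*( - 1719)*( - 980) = 2^3*3^2*5^1*7^2 *191^1*229^1  =  771555960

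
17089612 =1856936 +15232676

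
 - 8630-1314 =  - 9944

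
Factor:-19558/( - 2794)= 7 = 7^1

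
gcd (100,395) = 5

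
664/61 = 664/61 = 10.89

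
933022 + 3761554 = 4694576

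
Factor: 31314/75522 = 17^1*41^( - 1) = 17/41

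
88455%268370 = 88455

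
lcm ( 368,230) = 1840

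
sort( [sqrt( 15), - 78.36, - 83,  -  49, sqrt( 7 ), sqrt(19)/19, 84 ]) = [ - 83, - 78.36, - 49, sqrt( 19)/19,sqrt(7),sqrt( 15 ),84 ] 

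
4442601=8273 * 537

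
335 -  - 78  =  413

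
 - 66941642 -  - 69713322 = 2771680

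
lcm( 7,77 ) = 77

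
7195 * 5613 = 40385535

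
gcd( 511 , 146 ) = 73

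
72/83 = 72/83=   0.87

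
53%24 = 5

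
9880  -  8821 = 1059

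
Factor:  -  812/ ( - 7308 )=1/9=3^( - 2)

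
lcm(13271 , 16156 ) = 371588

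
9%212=9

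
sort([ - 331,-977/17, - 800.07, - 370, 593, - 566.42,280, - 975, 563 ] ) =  [ - 975 , - 800.07  , - 566.42, - 370 , - 331,  -  977/17, 280 , 563,593 ]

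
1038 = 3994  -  2956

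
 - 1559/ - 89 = 1559/89 = 17.52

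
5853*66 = 386298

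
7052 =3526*2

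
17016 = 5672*3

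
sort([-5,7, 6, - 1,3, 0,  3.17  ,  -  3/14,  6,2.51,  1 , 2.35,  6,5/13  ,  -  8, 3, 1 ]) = [-8, - 5,-1, - 3/14, 0, 5/13,1  ,  1, 2.35,2.51,3,3,3.17,  6,6  ,  6,7 ]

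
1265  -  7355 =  - 6090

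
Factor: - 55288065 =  - 3^1*5^1 * 7^1 *29^1*67^1*271^1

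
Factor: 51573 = 3^1*17191^1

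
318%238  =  80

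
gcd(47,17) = 1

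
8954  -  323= 8631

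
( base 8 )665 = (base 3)121012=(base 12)305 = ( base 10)437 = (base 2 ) 110110101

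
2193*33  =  72369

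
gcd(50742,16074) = 18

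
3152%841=629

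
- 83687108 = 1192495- 84879603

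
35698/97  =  35698/97 =368.02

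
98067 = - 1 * ( - 98067)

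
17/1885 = 17/1885 = 0.01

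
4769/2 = 2384+1/2 = 2384.50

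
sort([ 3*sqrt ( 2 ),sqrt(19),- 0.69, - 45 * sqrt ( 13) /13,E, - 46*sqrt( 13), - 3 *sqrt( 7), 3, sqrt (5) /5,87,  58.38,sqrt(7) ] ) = [ - 46 * sqrt(13),-45*sqrt ( 13 ) /13 , - 3 * sqrt (7 ), - 0.69 , sqrt ( 5)/5,sqrt(7),E,3,3 * sqrt(2),sqrt(19 ),58.38,87] 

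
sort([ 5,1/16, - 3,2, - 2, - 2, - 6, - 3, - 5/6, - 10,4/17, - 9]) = [ - 10, - 9,-6, - 3 ,-3, - 2, - 2, - 5/6, 1/16 , 4/17, 2,5]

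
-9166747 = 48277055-57443802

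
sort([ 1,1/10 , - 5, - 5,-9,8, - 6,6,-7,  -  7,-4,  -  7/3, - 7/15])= [  -  9, - 7, - 7,  -  6, - 5, - 5, - 4,-7/3, - 7/15,1/10,1,6 , 8 ]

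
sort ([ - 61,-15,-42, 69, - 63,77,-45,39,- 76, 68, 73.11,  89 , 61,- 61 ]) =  [- 76,-63, - 61, - 61, - 45,-42, -15,39,  61, 68 , 69,73.11, 77,89 ] 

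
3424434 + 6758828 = 10183262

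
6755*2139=14448945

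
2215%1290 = 925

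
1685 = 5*337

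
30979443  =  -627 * (  -  49409)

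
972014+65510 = 1037524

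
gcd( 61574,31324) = 2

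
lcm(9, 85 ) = 765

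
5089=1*5089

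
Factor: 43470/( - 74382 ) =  -45/77 = - 3^2*5^1 * 7^( - 1 )* 11^(  -  1)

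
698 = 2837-2139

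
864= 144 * 6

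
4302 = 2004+2298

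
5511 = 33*167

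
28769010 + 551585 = 29320595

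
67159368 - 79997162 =-12837794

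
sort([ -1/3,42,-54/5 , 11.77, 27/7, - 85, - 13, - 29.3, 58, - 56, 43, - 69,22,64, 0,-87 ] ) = [ - 87 , - 85, - 69 ,-56, - 29.3, - 13, - 54/5, - 1/3 , 0,27/7, 11.77 , 22, 42,  43, 58, 64]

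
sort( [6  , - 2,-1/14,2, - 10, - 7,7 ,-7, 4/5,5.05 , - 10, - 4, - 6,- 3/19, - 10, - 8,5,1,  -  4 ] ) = [ - 10, - 10, - 10, - 8,- 7 , - 7, - 6,-4, - 4, - 2,-3/19 ,  -  1/14, 4/5,  1,2 , 5, 5.05,  6,7]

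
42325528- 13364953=28960575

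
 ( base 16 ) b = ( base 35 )b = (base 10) 11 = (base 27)b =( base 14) b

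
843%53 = 48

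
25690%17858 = 7832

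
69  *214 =14766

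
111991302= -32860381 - -144851683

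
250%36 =34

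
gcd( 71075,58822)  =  1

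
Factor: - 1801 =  - 1801^1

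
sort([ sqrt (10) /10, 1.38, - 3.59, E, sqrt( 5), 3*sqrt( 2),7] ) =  [ - 3.59,  sqrt ( 10 ) /10, 1.38 , sqrt (5),E, 3*sqrt( 2 ) , 7 ] 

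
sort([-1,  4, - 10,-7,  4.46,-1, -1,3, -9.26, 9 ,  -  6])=[  -  10, - 9.26,-7,  -  6, - 1 , - 1, - 1 , 3, 4,4.46, 9]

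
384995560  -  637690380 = - 252694820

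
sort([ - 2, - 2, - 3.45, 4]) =[- 3.45 , - 2,  -  2,4]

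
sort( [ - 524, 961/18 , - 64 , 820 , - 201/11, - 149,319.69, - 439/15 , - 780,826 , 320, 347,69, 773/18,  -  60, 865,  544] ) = [ - 780 , - 524 , - 149, -64,-60,-439/15, - 201/11,773/18 , 961/18 , 69, 319.69, 320,347,  544, 820,  826,  865]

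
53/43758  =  53/43758 = 0.00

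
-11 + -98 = -109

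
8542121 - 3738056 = 4804065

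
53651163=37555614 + 16095549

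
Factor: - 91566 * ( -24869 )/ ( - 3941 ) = -2^1*3^2 * 7^( - 1 )*13^1*563^(-1 )*1913^1*5087^1 = -  2277154854/3941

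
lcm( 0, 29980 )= 0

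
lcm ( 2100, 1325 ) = 111300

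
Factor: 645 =3^1*5^1*43^1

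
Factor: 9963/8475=3321/2825 = 3^4*5^(  -  2 )*41^1*113^( - 1 ) 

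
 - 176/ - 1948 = 44/487 = 0.09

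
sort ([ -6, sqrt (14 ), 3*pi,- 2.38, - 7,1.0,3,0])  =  [ - 7 , - 6, - 2.38, 0, 1.0 , 3,  sqrt( 14),3*pi ] 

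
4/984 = 1/246 = 0.00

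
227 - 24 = 203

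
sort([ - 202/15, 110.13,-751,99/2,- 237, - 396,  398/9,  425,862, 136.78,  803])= [ - 751,-396, - 237, - 202/15,  398/9,99/2, 110.13, 136.78,425, 803, 862 ]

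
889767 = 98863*9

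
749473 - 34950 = 714523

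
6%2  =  0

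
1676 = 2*838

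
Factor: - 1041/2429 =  - 3/7 = - 3^1*7^( - 1) 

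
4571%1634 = 1303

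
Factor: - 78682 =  - 2^1*39341^1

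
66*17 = 1122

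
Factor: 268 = 2^2 * 67^1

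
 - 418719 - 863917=-1282636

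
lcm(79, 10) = 790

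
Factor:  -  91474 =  -2^1*45737^1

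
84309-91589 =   -  7280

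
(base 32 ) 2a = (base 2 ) 1001010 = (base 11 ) 68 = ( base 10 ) 74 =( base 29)2G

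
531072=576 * 922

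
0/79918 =0 = 0.00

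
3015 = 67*45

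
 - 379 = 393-772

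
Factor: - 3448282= -2^1*229^1*7529^1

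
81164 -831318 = -750154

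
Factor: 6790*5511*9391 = 351408308790 = 2^1*3^1*5^1*7^1  *11^1*97^1*167^1*9391^1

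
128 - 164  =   - 36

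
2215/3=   738+1/3 = 738.33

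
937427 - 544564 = 392863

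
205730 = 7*29390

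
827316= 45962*18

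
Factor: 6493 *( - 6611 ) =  - 11^1*43^1*151^1*601^1 = - 42925223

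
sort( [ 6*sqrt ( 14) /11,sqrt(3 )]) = [sqrt(3),6* sqrt(14) /11 ]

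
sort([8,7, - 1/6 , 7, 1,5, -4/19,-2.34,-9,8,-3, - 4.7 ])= [ - 9, - 4.7, - 3,-2.34, - 4/19, - 1/6,1,5,7,7,8  ,  8 ]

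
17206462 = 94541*182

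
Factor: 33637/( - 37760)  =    -  2^( - 7 )*5^( -1)*59^(  -  1 )*33637^1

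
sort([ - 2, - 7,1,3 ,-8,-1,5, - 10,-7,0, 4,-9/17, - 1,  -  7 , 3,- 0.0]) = [-10,-8, - 7, - 7, - 7,  -  2, - 1, - 1, - 9/17,  0, - 0.0, 1, 3,3, 4 , 5 ] 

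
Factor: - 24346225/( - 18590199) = 3^( - 1 ) * 5^2*29^1*33581^1*6196733^( - 1 )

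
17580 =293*60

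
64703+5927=70630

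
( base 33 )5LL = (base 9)8403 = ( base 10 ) 6159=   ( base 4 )1200033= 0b1100000001111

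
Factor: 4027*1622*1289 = 8419482466   =  2^1 * 811^1 *1289^1*4027^1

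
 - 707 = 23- 730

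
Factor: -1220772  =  -2^2*3^1* 7^1*14533^1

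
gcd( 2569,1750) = 7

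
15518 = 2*7759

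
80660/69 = 80660/69 = 1168.99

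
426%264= 162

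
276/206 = 138/103 = 1.34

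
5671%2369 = 933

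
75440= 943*80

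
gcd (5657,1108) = 1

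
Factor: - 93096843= - 3^1*7^1*137^1 * 32359^1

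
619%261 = 97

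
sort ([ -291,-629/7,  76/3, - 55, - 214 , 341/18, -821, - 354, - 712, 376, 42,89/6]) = [ - 821, - 712, - 354  ,  -  291,-214, - 629/7,- 55,89/6, 341/18, 76/3,  42,376] 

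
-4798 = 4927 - 9725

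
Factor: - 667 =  - 23^1*29^1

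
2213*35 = 77455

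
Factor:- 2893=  - 11^1 * 263^1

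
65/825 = 13/165 = 0.08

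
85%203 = 85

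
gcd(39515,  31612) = 7903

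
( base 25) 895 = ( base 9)7151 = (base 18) G2A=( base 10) 5230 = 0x146e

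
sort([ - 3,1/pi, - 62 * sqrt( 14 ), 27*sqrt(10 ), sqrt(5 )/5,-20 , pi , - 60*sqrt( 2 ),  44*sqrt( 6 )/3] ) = [ - 62 * sqrt(14) , - 60*sqrt( 2 ), - 20 , - 3 , 1/pi, sqrt(5) /5, pi,44*sqrt( 6 ) /3,27* sqrt(10 )]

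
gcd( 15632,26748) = 4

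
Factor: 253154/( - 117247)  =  -814/377 =- 2^1* 11^1*13^( - 1)*29^( - 1)*37^1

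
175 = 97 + 78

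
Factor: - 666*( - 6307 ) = 4200462 = 2^1*3^2*7^1*17^1* 37^1*53^1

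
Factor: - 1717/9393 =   -  17/93  =  -  3^( - 1 ) *17^1 * 31^( - 1) 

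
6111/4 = 1527 + 3/4 = 1527.75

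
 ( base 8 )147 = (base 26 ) 3p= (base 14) 75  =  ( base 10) 103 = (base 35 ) 2X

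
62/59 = 1 +3/59 = 1.05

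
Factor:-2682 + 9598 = 6916=   2^2*7^1*13^1* 19^1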